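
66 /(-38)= -33 /19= -1.74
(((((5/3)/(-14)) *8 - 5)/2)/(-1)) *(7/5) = 25/6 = 4.17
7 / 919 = 0.01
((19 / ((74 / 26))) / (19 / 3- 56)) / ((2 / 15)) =-11115 / 11026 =-1.01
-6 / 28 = -3 / 14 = -0.21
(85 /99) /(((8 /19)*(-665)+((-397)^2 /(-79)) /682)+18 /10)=-0.00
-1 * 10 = -10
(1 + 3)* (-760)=-3040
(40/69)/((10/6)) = 8/23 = 0.35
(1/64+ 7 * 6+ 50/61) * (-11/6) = -613173/7808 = -78.53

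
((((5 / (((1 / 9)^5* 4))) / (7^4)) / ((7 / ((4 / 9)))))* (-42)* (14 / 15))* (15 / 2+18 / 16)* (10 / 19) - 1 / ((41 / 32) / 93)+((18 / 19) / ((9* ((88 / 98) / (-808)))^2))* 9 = 2741939390527 / 32330837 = 84808.80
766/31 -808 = -24282/31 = -783.29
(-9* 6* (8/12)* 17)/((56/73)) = -11169/14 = -797.79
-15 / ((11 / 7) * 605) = -21 / 1331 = -0.02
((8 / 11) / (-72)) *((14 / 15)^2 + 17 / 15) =-41 / 2025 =-0.02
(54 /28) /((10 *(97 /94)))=1269 /6790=0.19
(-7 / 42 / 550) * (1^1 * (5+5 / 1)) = -1 / 330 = -0.00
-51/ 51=-1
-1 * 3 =-3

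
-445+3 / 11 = -4892 / 11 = -444.73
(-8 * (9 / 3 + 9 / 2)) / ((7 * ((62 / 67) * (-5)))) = 402 / 217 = 1.85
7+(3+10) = 20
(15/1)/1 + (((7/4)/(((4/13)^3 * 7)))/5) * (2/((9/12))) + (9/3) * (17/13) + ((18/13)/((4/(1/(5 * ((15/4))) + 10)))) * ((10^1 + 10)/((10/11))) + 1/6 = 1042359/10400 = 100.23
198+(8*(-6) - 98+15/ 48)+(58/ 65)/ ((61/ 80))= 678589/ 12688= 53.48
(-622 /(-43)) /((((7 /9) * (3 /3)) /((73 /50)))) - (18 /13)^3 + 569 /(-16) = -2926619921 /264518800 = -11.06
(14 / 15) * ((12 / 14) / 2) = 2 / 5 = 0.40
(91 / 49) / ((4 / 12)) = 39 / 7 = 5.57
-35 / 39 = -0.90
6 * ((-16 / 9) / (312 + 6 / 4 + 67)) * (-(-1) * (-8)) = 512 / 2283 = 0.22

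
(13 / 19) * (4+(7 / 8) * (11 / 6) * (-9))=-2171 / 304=-7.14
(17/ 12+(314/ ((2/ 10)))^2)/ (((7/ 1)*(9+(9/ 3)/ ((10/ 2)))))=147894085/ 4032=36680.08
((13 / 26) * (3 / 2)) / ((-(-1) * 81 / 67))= 67 / 108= 0.62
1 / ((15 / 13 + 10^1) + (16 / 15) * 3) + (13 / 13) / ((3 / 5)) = 540 / 311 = 1.74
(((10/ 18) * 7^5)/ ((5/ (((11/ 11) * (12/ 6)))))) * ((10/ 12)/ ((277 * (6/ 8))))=336140/ 22437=14.98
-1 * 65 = -65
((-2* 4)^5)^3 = -35184372088832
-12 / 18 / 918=-1 / 1377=-0.00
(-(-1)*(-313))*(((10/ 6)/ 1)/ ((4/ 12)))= -1565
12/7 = 1.71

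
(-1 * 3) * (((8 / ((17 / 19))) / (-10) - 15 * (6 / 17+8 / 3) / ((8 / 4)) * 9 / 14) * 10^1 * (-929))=-7321449 / 17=-430673.47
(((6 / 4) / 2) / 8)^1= 3 / 32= 0.09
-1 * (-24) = 24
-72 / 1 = -72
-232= -232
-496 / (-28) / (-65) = -124 / 455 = -0.27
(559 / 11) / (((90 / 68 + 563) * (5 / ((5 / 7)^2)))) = 95030 / 10341793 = 0.01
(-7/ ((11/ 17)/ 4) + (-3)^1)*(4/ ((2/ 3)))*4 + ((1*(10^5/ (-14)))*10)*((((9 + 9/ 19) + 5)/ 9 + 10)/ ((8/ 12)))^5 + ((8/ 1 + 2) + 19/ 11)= -5296820684664764422588/ 46330288389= -114327384284.58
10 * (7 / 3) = 70 / 3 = 23.33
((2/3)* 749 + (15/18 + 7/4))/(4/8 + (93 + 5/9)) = 18069/3386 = 5.34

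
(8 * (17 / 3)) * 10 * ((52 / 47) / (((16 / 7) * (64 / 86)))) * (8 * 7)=2328235 / 141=16512.30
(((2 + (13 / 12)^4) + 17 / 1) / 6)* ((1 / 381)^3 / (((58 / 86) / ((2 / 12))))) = 18169435 / 1197292907602944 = 0.00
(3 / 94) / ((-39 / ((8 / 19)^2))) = -32 / 220571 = -0.00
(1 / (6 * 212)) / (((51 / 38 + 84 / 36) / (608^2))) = 1755904 / 22207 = 79.07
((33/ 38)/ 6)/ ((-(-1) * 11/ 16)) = 4/ 19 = 0.21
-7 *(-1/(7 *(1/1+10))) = 1/11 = 0.09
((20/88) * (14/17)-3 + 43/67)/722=-27201/9045938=-0.00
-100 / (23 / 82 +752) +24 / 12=115174 / 61687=1.87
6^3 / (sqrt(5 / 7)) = 216*sqrt(35) / 5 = 255.57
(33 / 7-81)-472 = -3838 / 7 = -548.29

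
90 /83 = 1.08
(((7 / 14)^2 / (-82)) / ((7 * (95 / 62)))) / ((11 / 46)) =-713 / 599830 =-0.00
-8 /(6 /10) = -40 /3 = -13.33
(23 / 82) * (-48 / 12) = -46 / 41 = -1.12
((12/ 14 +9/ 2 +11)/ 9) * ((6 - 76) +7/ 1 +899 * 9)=102134/ 7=14590.57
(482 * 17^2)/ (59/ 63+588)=8775774/ 37103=236.52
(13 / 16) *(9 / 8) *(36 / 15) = 351 / 160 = 2.19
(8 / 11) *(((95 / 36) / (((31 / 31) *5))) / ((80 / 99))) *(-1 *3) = -1.42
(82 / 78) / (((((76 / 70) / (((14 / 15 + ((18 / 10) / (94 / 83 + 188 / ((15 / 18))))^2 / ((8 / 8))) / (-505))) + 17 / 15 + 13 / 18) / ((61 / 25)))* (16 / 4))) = -930071143498017 / 849246680105887310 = -0.00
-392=-392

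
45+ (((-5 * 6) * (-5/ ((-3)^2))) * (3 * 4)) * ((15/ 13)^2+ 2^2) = 1111.27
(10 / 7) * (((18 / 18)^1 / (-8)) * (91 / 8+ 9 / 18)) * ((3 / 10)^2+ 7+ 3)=-19171 / 896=-21.40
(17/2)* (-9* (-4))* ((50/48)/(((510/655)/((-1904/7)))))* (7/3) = -779450/3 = -259816.67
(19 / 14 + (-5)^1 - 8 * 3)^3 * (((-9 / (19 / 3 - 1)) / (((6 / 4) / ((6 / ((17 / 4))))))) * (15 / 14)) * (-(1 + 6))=-23474044215 / 93296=-251608.26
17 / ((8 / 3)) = 51 / 8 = 6.38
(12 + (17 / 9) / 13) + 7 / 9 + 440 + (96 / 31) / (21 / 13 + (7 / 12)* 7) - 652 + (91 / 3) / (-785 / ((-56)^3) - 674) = -25262795821578740 / 127218174409599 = -198.58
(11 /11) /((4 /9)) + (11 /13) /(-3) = 307 /156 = 1.97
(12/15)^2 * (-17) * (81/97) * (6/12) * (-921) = 4183.81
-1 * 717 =-717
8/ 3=2.67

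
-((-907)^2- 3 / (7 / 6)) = -5758525 / 7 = -822646.43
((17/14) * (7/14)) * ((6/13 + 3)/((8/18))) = 6885/1456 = 4.73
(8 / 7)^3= 512 / 343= 1.49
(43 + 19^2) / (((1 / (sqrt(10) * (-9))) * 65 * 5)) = -3636 * sqrt(10) / 325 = -35.38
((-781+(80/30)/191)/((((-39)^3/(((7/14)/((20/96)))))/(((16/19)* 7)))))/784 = 358004/1506880557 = 0.00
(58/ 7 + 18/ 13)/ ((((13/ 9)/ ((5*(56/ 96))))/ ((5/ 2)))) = 8250/ 169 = 48.82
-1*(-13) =13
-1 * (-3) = 3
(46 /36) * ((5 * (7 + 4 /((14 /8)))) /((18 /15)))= 37375 /756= 49.44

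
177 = 177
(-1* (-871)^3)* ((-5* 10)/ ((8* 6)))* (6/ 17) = -16519407775/ 68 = -242932467.28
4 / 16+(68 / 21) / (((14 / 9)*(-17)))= 25 / 196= 0.13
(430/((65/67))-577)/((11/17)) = -29563/143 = -206.73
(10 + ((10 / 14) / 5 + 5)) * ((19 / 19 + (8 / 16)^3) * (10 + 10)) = 2385 / 7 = 340.71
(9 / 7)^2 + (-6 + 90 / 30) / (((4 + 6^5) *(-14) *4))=5041461 / 3049760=1.65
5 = 5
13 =13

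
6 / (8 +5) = 6 / 13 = 0.46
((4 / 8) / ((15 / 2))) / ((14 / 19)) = 19 / 210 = 0.09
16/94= 8/47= 0.17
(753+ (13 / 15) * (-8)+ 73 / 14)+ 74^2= 1307729 / 210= 6227.28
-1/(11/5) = -5/11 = -0.45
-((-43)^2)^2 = -3418801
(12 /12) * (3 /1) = 3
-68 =-68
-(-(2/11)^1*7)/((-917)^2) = 2/1321397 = 0.00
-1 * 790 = -790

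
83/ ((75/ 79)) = 6557/ 75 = 87.43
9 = 9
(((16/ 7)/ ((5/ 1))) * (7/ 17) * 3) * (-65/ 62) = -0.59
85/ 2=42.50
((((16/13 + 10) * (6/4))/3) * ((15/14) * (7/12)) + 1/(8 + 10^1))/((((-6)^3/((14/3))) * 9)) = -23359/2729376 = -0.01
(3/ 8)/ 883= 3/ 7064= 0.00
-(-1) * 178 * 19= 3382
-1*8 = -8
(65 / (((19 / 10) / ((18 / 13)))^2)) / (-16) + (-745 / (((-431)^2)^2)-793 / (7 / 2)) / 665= -2.50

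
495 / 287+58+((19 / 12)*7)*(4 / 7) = 56876 / 861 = 66.06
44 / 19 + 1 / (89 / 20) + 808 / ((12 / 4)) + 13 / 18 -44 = 6958007 / 30438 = 228.60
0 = 0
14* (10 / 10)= 14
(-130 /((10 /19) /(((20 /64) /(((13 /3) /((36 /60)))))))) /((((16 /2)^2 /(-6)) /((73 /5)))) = 37449 /2560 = 14.63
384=384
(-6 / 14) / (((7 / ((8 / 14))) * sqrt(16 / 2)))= -3 * sqrt(2) / 343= -0.01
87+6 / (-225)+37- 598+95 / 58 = -2054891 / 4350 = -472.39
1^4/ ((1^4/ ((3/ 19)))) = 3/ 19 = 0.16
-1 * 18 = -18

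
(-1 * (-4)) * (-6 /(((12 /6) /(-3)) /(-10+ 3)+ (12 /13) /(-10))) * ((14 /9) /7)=-1820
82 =82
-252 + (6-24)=-270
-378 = -378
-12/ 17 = -0.71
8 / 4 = 2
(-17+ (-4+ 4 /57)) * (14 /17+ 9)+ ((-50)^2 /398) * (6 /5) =-38193469 /192831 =-198.07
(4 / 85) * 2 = 8 / 85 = 0.09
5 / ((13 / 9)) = 45 / 13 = 3.46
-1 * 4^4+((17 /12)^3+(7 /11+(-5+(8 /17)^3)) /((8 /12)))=-24238038229 /93386304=-259.55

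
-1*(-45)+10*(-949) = -9445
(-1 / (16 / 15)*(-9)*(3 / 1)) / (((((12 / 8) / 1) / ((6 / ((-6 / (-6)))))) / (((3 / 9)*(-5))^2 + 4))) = 2745 / 4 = 686.25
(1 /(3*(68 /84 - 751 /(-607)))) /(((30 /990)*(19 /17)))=2383689 /495710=4.81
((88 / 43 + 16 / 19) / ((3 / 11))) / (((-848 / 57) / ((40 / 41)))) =-64900 / 93439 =-0.69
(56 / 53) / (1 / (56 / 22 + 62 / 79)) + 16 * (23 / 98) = 16415624 / 2256793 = 7.27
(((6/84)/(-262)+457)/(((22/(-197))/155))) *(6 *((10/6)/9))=-255925285625/363132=-704772.05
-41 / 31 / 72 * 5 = -205 / 2232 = -0.09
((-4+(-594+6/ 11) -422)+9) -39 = -11544/ 11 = -1049.45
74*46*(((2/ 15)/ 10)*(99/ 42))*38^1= 711436/ 175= 4065.35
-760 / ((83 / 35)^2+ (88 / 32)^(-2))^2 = -16697694475000 / 727897342561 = -22.94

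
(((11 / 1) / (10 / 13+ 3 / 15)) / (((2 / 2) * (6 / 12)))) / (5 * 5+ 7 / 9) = 715 / 812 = 0.88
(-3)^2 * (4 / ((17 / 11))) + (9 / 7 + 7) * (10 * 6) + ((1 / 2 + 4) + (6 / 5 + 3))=629673 / 1190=529.14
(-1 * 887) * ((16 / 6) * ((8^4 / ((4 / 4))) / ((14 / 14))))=-29065216 / 3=-9688405.33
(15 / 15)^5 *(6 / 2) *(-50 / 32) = -75 / 16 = -4.69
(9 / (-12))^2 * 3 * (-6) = -81 / 8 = -10.12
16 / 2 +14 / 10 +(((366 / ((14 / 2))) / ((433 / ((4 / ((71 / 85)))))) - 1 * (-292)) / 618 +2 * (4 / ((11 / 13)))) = 70688988163 / 3657340995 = 19.33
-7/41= -0.17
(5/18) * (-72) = -20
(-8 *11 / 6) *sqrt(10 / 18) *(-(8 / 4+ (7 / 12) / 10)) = 2717 *sqrt(5) / 270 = 22.50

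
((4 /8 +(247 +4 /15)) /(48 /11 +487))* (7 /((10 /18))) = 1717023 /270250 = 6.35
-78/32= -39/16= -2.44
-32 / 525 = -0.06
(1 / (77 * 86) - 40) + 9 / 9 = -258257 / 6622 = -39.00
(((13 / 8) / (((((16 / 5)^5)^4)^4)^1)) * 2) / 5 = 215066959263787195466566259938190341927111148834228515625 / 8543948143683640329580086824678208458410818089426611079788166431288878903122562200091848347746304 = 0.00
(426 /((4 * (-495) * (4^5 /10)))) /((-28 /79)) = 5609 /946176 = 0.01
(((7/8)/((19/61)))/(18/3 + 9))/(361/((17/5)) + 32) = 7259/5355720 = 0.00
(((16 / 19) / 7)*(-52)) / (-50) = 416 / 3325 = 0.13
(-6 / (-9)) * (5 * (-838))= -8380 / 3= -2793.33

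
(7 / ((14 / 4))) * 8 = 16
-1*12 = -12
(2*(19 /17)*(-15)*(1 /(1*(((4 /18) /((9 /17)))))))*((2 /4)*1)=-23085 /578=-39.94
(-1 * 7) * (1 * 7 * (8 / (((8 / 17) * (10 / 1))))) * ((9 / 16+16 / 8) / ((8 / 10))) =-34153 / 128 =-266.82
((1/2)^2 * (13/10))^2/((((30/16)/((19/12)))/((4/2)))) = 0.18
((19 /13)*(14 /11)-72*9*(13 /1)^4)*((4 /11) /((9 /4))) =-42345219808 /14157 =-2991115.34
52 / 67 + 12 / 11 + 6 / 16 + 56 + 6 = 378771 / 5896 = 64.24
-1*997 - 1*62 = -1059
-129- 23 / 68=-8795 / 68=-129.34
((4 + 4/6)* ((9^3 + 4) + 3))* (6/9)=20608/9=2289.78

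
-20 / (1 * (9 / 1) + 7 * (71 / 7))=-1 / 4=-0.25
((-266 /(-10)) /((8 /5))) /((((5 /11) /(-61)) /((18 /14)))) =-114741 /40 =-2868.52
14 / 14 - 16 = -15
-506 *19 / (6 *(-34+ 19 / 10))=48070 / 963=49.92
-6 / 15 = -0.40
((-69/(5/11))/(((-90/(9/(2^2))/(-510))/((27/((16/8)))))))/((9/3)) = -348381/40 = -8709.52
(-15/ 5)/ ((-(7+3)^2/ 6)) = 9/ 50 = 0.18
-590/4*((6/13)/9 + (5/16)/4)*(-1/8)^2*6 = -95285/53248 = -1.79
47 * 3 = 141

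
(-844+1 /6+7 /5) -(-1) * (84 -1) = -22783 /30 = -759.43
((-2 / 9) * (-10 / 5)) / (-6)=-2 / 27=-0.07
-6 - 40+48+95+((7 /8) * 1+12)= 879 /8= 109.88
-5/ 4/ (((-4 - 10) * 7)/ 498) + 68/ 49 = 1517/ 196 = 7.74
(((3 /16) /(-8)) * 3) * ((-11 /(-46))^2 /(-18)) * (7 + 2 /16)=6897 /4333568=0.00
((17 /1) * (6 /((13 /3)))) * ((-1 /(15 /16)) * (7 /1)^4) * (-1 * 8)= 31347456 /65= 482268.55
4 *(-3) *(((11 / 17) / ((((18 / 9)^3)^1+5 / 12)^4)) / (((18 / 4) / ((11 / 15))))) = -2230272 / 8845134085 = -0.00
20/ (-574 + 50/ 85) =-85/ 2437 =-0.03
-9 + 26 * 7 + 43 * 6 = 431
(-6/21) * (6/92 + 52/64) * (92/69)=-323/966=-0.33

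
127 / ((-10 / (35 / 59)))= -7.53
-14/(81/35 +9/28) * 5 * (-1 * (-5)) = -49000/369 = -132.79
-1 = -1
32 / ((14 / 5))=11.43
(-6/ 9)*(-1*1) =2/ 3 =0.67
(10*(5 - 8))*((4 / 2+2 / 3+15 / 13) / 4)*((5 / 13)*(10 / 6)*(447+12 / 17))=-47251625 / 5746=-8223.39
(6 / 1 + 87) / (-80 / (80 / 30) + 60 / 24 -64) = -62 / 61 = -1.02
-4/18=-2/9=-0.22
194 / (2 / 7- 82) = -679 / 286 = -2.37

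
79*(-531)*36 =-1510164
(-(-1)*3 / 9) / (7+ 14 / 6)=1 / 28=0.04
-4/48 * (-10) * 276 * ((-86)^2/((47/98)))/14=11907560/47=253352.34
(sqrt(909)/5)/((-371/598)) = -1794*sqrt(101)/1855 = -9.72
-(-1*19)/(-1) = -19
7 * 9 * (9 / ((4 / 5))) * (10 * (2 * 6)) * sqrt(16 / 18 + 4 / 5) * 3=34020 * sqrt(95)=331585.94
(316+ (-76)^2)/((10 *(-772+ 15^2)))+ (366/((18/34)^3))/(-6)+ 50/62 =-25428462184/61808265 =-411.41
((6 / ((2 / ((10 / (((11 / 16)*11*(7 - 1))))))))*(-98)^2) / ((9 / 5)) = 3841600 / 1089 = 3527.64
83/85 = 0.98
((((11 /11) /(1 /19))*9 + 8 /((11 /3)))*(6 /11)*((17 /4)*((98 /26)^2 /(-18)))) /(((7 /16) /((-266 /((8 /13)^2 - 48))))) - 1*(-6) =-491726749 /121726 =-4039.62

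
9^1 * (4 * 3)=108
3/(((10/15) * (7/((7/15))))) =3/10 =0.30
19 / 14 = 1.36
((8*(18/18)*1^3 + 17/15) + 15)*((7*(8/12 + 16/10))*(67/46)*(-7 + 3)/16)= -1443113/10350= -139.43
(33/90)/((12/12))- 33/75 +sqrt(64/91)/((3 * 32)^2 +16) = -11/150 +sqrt(91)/105014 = -0.07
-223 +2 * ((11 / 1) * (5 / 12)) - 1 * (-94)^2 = -54299 / 6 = -9049.83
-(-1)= 1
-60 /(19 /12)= -37.89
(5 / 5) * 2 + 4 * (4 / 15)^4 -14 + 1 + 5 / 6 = -1027327 / 101250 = -10.15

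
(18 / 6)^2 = 9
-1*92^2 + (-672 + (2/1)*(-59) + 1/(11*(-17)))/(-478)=-756415373/89386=-8462.35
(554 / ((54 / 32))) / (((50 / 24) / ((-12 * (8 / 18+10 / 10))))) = -1843712 / 675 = -2731.43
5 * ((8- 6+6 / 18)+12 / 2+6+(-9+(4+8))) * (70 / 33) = 18200 / 99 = 183.84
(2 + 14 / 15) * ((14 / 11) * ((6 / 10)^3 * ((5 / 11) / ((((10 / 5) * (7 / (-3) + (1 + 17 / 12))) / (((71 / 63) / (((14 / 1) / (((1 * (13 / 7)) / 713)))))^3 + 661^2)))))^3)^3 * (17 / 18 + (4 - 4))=1207984434017141507942483784834644445901103736156830013619679040434856241149592054439668214480317871875130321140279047027187254923654407459766922897381783838916114303389660247670548866907844197053318681434215888750257698295247 / 42662892381456592577059725447424592916245876418188103538132594697102991501026506459287187796127662401772109511022668188234184789240809119034108440872561077307761006240000000000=28314639879929739861469250000000000000000000000000.00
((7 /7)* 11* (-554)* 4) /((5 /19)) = -463144 /5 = -92628.80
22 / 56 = 11 / 28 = 0.39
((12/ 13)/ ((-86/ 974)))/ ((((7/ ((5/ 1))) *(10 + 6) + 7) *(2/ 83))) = -404210/ 27391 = -14.76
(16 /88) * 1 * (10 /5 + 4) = 12 /11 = 1.09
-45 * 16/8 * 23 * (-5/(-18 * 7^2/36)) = -20700/49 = -422.45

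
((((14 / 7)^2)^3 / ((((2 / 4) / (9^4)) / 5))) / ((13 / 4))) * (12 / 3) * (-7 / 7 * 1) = -67184640 / 13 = -5168049.23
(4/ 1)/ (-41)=-4/ 41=-0.10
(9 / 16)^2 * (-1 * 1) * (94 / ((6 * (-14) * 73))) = 1269 / 261632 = 0.00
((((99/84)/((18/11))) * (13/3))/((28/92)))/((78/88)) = 30613/2646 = 11.57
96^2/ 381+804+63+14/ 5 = 567683/ 635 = 893.99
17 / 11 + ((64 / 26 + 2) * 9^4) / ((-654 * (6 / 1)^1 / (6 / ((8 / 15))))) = -10272083 / 124696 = -82.38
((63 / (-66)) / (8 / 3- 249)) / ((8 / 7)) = 0.00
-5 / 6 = -0.83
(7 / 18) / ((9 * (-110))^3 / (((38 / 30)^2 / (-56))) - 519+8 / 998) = 1260973 / 109811841103967454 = 0.00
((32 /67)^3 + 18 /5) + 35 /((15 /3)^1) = 16104279 /1503815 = 10.71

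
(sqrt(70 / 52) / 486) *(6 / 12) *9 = sqrt(910) / 2808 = 0.01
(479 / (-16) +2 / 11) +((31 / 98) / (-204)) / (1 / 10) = -13094083 / 439824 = -29.77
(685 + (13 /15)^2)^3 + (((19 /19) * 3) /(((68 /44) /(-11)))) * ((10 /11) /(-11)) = 62444765346069878 /193640625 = 322477606.89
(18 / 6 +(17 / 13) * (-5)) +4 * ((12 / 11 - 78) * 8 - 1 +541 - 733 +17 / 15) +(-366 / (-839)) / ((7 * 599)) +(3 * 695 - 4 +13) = -8588018894162 / 7545953415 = -1138.10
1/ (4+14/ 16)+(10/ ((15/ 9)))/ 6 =47/ 39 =1.21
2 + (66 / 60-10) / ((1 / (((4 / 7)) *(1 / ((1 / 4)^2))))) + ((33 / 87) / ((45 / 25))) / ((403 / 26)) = -22472948 / 283185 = -79.36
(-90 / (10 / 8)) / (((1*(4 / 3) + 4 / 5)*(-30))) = 9 / 8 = 1.12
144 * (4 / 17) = 576 / 17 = 33.88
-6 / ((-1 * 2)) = 3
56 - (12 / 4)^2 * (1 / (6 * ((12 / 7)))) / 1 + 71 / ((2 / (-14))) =-3535 / 8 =-441.88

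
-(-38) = 38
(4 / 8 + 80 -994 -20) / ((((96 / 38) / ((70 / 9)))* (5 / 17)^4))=-20739183031 / 54000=-384058.95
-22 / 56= -11 / 28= -0.39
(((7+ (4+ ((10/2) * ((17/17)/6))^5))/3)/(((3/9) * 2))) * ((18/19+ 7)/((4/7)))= 93714677/1181952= 79.29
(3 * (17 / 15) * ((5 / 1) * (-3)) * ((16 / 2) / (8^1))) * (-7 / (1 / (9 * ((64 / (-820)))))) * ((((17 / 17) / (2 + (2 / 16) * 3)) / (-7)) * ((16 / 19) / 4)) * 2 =470016 / 74005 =6.35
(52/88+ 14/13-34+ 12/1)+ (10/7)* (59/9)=-10.97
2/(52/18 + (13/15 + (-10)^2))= 90/4669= 0.02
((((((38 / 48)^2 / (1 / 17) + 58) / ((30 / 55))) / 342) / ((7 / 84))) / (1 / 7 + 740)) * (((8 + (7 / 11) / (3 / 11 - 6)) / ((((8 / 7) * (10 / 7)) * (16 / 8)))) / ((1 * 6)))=192607877 / 80164712448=0.00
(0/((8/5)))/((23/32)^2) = 0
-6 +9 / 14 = -5.36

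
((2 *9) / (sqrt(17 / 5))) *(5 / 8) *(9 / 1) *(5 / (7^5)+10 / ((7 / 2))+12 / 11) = 295633395 *sqrt(85) / 12571636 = 216.81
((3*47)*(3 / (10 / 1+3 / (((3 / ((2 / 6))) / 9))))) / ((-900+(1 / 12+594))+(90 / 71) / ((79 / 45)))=-28471284 / 267046507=-0.11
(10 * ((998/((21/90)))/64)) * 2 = 37425/28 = 1336.61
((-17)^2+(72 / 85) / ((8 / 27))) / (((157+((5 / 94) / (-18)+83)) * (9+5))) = 2998224 / 34516375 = 0.09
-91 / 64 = -1.42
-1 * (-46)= 46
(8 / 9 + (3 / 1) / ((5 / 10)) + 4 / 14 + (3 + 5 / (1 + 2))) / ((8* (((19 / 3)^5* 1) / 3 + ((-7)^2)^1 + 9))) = 30213 / 70514668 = 0.00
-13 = -13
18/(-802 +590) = -9/106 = -0.08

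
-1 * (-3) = 3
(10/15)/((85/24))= 16/85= 0.19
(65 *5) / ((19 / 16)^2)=83200 / 361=230.47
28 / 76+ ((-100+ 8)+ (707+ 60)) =12832 / 19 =675.37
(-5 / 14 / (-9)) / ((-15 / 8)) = -0.02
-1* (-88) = 88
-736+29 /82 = -60323 /82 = -735.65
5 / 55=1 / 11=0.09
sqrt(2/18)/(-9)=-1/27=-0.04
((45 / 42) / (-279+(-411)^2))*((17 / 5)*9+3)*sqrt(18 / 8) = 1 / 3123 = 0.00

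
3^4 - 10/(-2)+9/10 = 869/10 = 86.90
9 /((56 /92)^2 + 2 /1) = 1587 /418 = 3.80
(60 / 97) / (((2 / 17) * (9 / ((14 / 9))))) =2380 / 2619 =0.91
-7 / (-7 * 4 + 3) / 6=7 / 150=0.05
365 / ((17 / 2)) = 730 / 17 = 42.94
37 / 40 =0.92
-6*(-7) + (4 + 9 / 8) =377 / 8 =47.12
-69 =-69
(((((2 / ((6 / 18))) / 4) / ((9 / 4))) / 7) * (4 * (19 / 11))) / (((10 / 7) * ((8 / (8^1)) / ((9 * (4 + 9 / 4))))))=25.91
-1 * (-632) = 632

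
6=6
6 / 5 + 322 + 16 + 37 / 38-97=46203 / 190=243.17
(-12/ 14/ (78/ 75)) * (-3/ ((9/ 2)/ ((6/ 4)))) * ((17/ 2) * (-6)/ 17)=-225/ 91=-2.47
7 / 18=0.39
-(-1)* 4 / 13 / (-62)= -2 / 403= -0.00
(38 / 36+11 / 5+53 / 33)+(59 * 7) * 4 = 1640293 / 990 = 1656.86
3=3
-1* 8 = -8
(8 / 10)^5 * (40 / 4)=2048 / 625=3.28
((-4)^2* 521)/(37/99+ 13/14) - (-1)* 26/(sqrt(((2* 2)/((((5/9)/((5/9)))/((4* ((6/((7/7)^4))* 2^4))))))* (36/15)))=13* sqrt(10)/96+ 11553696/1805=6401.37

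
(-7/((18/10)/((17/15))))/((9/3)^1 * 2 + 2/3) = -119/180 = -0.66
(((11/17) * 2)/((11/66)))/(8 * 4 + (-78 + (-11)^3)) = -44/7803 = -0.01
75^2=5625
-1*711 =-711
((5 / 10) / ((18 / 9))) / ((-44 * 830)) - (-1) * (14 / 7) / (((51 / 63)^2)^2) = 56819485439 / 12200747680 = 4.66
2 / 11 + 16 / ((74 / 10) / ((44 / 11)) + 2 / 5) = 722 / 99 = 7.29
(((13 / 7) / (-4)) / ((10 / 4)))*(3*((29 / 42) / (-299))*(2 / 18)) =0.00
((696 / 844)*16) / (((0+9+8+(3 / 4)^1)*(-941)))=-11136 / 14097121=-0.00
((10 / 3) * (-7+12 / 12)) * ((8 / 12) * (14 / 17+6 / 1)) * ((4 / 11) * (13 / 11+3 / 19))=-5196800 / 117249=-44.32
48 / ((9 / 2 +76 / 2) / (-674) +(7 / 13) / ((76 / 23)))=7990944 / 16631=480.48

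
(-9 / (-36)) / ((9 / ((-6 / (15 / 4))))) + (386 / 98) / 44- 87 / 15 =-558343 / 97020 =-5.75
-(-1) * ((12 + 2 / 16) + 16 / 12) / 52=323 / 1248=0.26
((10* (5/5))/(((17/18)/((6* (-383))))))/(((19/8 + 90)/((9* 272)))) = -476513280/739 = -644808.23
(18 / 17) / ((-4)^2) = 9 / 136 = 0.07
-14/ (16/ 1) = -7/ 8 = -0.88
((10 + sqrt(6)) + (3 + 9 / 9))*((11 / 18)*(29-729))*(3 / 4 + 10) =-579425 / 9-82775*sqrt(6) / 18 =-75644.81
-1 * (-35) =35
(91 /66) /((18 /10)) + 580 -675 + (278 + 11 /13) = 184.61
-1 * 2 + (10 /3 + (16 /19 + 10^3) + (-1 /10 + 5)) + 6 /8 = 1148921 /1140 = 1007.83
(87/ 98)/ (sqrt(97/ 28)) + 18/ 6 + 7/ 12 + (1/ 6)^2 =87* sqrt(679)/ 4753 + 65/ 18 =4.09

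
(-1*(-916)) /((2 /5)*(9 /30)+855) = 11450 /10689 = 1.07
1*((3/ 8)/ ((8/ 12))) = 9/ 16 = 0.56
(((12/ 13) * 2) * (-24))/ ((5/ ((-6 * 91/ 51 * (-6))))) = -48384/ 85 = -569.22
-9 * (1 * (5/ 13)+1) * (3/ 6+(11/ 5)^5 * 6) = -156794697/ 40625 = -3859.56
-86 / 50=-43 / 25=-1.72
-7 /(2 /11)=-77 /2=-38.50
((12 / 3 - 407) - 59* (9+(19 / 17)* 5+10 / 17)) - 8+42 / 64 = -710331 / 544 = -1305.76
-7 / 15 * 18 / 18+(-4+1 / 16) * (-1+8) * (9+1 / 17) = -510307 / 2040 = -250.15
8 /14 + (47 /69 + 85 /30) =3947 /966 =4.09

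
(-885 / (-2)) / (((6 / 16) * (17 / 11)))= 12980 / 17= 763.53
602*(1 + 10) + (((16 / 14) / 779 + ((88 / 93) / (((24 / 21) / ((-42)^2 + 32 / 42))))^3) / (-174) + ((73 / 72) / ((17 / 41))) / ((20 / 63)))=-502236274260000482481781 / 28024396192910880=-17921395.02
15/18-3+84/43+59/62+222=890731/3999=222.74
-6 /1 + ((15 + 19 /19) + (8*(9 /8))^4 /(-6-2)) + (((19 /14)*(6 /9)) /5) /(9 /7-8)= -4569257 /5640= -810.15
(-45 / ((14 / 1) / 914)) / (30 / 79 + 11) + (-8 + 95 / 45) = -264.05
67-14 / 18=596 / 9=66.22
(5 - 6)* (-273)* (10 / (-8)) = -1365 / 4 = -341.25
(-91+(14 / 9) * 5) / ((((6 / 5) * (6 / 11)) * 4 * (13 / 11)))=-453145 / 16848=-26.90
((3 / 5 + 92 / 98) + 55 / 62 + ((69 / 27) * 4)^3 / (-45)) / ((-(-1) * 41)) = -424777571 / 817225038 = -0.52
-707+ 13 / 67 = -47356 / 67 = -706.81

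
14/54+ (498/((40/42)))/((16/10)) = 141295/432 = 327.07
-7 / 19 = -0.37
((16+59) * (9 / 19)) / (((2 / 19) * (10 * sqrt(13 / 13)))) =135 / 4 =33.75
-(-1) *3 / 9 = 1 / 3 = 0.33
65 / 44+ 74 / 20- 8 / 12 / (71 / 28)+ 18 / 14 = 2033749 / 328020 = 6.20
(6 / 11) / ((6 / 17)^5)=1419857 / 14256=99.60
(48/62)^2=576/961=0.60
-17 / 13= -1.31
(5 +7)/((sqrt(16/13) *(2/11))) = 33 *sqrt(13)/2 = 59.49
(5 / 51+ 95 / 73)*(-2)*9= -31260 / 1241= -25.19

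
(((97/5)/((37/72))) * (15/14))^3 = 1149705130176/17373979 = 66173.97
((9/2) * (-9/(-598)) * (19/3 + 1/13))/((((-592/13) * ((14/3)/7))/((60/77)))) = -151875/13629616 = -0.01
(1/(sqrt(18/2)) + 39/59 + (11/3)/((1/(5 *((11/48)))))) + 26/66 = 522389/93456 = 5.59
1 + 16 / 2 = 9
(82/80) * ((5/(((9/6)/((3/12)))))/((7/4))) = 41/84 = 0.49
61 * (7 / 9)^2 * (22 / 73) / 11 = 5978 / 5913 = 1.01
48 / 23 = 2.09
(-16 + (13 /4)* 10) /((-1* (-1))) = 33 /2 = 16.50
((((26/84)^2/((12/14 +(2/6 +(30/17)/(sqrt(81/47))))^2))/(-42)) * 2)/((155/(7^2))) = -0.00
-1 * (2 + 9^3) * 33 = -24123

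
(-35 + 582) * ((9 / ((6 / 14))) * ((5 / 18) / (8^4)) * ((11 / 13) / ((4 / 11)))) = 2316545 / 1277952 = 1.81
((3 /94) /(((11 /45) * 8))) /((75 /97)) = 873 /41360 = 0.02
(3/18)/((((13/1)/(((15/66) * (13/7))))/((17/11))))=85/10164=0.01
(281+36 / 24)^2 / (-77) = -319225 / 308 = -1036.44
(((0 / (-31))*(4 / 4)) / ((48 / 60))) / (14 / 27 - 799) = 0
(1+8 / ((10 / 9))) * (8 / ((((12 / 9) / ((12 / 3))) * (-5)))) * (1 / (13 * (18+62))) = -123 / 3250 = -0.04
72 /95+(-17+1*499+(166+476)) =106852 /95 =1124.76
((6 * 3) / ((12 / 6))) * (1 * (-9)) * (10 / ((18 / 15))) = -675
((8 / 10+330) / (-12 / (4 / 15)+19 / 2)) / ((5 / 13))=-43004 / 1775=-24.23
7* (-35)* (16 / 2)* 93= -182280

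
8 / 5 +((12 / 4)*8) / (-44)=58 / 55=1.05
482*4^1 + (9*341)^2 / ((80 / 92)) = 216670063 / 20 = 10833503.15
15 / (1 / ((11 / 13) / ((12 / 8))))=110 / 13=8.46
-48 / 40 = -6 / 5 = -1.20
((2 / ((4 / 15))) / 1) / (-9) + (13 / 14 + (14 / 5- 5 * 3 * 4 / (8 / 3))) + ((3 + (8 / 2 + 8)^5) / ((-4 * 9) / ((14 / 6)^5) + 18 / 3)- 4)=73149929791 / 1611645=45388.36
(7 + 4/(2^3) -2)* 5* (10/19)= 275/19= 14.47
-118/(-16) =59/8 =7.38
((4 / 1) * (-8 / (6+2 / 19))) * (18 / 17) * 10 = -27360 / 493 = -55.50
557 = 557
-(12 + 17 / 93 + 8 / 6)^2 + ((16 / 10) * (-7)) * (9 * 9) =-5236901 / 4805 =-1089.89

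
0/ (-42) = 0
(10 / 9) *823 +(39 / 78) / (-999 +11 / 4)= 32796532 / 35865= 914.44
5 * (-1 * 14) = -70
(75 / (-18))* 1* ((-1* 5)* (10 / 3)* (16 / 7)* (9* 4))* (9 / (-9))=-40000 / 7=-5714.29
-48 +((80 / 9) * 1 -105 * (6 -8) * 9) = 16658 / 9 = 1850.89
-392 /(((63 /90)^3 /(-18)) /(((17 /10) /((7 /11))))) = 2692800 /49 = 54955.10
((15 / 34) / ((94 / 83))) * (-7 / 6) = -2905 / 6392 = -0.45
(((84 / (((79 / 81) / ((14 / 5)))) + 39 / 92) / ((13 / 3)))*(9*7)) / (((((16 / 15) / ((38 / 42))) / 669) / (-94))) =-141606850159863 / 755872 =-187342367.70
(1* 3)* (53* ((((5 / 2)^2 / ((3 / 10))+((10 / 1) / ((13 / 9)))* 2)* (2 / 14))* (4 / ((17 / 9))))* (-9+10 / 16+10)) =1290285 / 476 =2710.68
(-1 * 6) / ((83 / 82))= -492 / 83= -5.93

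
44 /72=11 /18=0.61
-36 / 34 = -18 / 17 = -1.06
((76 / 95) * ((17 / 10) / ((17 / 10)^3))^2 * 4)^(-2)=6975757441 / 1024000000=6.81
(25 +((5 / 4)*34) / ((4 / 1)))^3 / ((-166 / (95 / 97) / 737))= -1620785986875 / 8244224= -196596.55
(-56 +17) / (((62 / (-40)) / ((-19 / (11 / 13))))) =-192660 / 341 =-564.99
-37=-37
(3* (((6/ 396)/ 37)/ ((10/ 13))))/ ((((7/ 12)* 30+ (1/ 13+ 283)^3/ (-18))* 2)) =-257049/ 405659667152300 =-0.00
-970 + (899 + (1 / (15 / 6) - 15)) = -428 / 5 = -85.60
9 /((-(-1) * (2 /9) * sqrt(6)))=27 * sqrt(6) /4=16.53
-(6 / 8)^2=-9 / 16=-0.56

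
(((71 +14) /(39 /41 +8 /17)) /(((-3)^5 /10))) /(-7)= 592450 /1685691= 0.35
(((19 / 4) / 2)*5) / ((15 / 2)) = 19 / 12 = 1.58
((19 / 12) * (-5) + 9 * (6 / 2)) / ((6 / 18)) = 229 / 4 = 57.25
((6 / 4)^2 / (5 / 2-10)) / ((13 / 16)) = -24 / 65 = -0.37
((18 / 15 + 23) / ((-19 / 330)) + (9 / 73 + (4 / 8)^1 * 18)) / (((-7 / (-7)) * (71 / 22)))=-12547128 / 98477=-127.41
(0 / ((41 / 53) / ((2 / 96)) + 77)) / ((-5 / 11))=0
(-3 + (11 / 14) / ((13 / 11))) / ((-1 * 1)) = 425 / 182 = 2.34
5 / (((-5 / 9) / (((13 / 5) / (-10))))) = 117 / 50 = 2.34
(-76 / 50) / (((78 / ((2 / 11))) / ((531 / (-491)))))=6726 / 1755325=0.00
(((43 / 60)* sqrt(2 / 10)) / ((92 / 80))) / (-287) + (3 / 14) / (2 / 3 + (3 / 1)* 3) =9 / 406-43* sqrt(5) / 99015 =0.02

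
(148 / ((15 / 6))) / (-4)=-74 / 5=-14.80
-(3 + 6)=-9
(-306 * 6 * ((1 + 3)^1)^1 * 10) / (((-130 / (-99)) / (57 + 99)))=-8724672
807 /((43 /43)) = 807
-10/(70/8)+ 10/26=-0.76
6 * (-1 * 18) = -108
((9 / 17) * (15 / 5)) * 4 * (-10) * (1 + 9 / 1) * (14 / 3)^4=-15366400 / 51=-301301.96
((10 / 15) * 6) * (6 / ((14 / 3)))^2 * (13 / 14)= 2106 / 343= 6.14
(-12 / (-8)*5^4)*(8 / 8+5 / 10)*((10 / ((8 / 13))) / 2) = 365625 / 32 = 11425.78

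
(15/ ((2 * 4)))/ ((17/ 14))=105/ 68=1.54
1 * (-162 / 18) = -9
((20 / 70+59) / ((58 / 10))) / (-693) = -2075 / 140679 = -0.01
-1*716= -716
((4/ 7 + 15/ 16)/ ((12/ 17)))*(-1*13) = -37349/ 1344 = -27.79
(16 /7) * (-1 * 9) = -144 /7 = -20.57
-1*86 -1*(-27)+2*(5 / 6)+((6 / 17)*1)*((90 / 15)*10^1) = -1844 / 51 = -36.16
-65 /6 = -10.83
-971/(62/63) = -61173/62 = -986.66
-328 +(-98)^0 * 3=-325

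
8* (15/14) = 60/7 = 8.57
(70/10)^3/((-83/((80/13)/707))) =-3920/108979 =-0.04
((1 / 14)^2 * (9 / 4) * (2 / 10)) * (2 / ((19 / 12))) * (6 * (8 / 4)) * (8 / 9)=144 / 4655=0.03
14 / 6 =7 / 3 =2.33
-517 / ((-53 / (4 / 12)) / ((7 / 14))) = 517 / 318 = 1.63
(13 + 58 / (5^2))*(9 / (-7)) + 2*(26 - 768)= -263147 / 175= -1503.70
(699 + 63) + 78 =840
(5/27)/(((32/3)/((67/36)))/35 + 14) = 11725/896778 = 0.01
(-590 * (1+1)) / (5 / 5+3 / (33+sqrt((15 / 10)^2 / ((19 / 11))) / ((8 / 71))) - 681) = 13365334015 / 7700920082 - 20945 * sqrt(209) / 3850460041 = 1.74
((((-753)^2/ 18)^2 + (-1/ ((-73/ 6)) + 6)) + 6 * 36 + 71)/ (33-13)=289746283653/ 5840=49614089.67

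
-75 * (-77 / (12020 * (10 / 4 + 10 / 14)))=0.15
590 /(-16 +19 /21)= -12390 /317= -39.09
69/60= 23/20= 1.15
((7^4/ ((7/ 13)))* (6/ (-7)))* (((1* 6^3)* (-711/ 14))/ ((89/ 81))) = 3396026088/ 89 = 38157596.49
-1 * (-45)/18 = 5/2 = 2.50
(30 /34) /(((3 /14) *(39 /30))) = 3.17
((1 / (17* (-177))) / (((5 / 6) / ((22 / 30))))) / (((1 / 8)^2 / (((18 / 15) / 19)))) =-0.00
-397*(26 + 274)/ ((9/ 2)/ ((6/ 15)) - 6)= -158800/ 7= -22685.71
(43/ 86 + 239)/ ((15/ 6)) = 479/ 5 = 95.80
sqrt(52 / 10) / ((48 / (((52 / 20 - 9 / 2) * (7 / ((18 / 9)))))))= -133 * sqrt(130) / 4800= -0.32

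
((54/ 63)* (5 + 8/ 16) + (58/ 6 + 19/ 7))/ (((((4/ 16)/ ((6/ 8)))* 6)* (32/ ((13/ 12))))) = 4667/ 16128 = 0.29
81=81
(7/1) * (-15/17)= -105/17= -6.18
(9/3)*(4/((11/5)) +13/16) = 7.89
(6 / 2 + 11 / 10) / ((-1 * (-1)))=41 / 10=4.10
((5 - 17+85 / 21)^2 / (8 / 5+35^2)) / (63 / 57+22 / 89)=235801495 / 6185541411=0.04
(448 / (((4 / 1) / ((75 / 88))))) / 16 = 525 / 88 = 5.97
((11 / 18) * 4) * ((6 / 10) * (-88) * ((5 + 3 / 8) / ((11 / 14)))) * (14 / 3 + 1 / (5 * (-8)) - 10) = 4731.05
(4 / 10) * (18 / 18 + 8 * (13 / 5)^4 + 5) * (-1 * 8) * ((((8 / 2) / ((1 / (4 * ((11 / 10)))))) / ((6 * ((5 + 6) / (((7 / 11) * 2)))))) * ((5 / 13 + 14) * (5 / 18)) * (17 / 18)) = -15034159168 / 9871875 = -1522.93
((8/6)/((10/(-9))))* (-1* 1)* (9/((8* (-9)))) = -3/20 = -0.15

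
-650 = -650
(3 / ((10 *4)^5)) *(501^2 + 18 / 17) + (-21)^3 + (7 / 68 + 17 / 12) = -9259.47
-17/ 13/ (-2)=17/ 26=0.65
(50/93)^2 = 2500/8649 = 0.29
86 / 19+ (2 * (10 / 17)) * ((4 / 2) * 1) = 2222 / 323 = 6.88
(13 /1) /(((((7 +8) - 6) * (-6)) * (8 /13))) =-169 /432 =-0.39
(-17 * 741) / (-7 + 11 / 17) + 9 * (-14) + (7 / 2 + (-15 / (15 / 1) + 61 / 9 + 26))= 68117 / 36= 1892.14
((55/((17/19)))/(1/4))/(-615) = -836/2091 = -0.40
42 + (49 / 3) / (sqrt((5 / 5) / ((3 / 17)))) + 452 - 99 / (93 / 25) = 49* sqrt(51) / 51 + 14489 / 31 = 474.25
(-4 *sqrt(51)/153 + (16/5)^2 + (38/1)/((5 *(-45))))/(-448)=-1133/50400 + sqrt(51)/17136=-0.02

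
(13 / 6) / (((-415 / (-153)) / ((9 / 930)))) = 1989 / 257300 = 0.01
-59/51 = -1.16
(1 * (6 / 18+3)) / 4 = 5 / 6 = 0.83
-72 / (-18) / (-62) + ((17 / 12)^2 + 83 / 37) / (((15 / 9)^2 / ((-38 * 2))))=-2669061 / 22940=-116.35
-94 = -94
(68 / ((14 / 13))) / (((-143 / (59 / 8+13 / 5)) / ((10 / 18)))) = -323 / 132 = -2.45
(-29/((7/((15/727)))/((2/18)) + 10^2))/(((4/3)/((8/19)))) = -870/299573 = -0.00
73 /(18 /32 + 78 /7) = 8176 /1311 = 6.24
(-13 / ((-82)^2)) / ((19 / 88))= -286 / 31939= -0.01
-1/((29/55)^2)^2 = -9150625/707281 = -12.94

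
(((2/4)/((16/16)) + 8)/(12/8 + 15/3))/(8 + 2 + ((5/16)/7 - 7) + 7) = 1904/14625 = 0.13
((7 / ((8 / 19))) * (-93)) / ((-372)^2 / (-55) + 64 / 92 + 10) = 5215595 / 8451472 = 0.62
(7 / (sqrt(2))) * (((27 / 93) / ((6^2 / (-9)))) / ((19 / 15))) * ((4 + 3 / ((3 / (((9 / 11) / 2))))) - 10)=1.59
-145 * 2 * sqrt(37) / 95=-58 * sqrt(37) / 19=-18.57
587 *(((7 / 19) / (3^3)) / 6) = 4109 / 3078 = 1.33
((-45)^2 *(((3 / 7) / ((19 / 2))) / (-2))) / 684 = -675 / 10108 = -0.07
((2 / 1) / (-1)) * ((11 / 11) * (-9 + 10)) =-2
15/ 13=1.15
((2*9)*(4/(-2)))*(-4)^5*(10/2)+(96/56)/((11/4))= 14192688/77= 184320.62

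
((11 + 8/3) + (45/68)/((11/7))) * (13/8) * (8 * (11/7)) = 287.79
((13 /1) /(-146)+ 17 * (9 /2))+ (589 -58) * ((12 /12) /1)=44341 /73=607.41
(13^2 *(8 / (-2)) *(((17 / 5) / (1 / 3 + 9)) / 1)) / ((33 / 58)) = -166634 / 385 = -432.82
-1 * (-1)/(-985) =-1/985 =-0.00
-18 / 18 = -1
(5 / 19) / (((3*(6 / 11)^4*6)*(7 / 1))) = 0.02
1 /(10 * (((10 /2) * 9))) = 1 /450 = 0.00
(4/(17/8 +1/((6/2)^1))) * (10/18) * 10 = 1600/177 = 9.04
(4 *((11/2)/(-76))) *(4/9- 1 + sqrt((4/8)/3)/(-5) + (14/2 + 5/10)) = -1375/684 + 11 *sqrt(6)/1140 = -1.99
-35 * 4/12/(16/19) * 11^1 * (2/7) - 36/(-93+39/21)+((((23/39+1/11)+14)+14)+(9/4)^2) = -623943/66352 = -9.40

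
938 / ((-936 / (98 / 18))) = -22981 / 4212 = -5.46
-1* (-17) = 17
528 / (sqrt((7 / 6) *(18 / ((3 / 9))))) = 176 *sqrt(7) / 7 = 66.52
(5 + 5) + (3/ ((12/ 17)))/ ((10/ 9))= 553/ 40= 13.82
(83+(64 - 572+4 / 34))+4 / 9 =-424.44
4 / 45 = 0.09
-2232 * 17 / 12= -3162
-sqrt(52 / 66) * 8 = -8 * sqrt(858) / 33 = -7.10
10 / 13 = 0.77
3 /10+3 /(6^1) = 4 /5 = 0.80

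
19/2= 9.50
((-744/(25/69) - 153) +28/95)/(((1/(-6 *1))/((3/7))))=18862542/3325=5672.94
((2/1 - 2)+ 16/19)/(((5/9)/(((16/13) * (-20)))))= -9216/247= -37.31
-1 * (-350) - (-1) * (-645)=-295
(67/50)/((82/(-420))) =-1407/205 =-6.86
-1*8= -8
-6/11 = -0.55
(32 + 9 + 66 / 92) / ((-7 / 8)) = -7676 / 161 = -47.68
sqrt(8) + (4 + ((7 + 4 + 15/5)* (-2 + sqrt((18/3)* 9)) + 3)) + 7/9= -182/9 + 2* sqrt(2) + 42* sqrt(6)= 85.48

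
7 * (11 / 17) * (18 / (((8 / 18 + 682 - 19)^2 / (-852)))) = -13664376 / 86585471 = -0.16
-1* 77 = -77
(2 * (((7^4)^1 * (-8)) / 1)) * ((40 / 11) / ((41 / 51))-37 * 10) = 6332109280 / 451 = 14040153.61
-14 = -14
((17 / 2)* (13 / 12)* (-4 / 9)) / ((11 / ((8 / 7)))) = -0.43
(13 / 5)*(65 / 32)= 169 / 32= 5.28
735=735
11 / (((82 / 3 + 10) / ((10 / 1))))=165 / 56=2.95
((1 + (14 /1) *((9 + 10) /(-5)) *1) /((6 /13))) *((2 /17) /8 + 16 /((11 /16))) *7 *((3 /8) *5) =-413718669 /11968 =-34568.74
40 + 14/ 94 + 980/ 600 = 58913/ 1410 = 41.78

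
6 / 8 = 3 / 4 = 0.75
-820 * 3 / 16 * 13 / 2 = -7995 / 8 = -999.38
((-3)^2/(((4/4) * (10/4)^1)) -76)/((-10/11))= 1991/25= 79.64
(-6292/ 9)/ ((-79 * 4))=1573/ 711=2.21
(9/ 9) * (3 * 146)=438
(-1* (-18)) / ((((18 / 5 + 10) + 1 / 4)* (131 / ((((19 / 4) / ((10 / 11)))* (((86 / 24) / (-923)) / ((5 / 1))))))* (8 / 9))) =-0.00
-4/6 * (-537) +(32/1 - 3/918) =119339/306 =390.00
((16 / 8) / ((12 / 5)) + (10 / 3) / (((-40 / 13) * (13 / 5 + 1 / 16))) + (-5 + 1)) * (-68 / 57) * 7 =29.84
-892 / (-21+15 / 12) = 3568 / 79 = 45.16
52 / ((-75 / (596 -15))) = -30212 / 75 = -402.83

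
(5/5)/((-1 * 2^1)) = -1/2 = -0.50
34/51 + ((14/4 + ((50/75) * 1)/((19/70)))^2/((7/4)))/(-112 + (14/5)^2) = 570527/1208628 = 0.47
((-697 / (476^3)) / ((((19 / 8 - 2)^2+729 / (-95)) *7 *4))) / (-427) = -3895 / 54281623632012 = -0.00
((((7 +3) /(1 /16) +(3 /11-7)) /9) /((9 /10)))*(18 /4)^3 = 37935 /22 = 1724.32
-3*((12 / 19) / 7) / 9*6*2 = -48 / 133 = -0.36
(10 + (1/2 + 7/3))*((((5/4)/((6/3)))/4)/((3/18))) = 385/32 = 12.03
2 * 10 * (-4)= -80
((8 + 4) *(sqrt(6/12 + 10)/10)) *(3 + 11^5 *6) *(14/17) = 40584978 *sqrt(42)/85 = 3094361.40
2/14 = 1/7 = 0.14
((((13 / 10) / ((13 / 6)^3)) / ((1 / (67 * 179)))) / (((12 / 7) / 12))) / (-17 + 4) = -9066708 / 10985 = -825.37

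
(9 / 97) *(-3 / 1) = -0.28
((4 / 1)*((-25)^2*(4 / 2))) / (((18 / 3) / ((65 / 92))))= 40625 / 69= 588.77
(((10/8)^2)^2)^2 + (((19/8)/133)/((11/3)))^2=2316024841/388562944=5.96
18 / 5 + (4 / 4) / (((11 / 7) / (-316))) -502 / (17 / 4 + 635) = -27884574 / 140635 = -198.28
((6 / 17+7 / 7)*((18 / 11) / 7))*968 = 36432 / 119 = 306.15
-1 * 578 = -578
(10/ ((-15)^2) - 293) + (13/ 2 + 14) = -24521/ 90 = -272.46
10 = 10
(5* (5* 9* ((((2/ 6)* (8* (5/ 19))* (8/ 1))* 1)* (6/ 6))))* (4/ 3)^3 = 512000/ 171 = 2994.15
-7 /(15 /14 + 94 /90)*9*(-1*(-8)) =-317520 /1333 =-238.20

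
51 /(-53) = -51 /53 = -0.96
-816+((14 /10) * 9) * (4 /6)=-4038 /5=-807.60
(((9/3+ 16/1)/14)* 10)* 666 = 63270/7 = 9038.57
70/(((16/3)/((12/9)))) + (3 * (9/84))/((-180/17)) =9783/560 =17.47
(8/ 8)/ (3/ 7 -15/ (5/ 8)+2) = -7/ 151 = -0.05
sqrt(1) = 1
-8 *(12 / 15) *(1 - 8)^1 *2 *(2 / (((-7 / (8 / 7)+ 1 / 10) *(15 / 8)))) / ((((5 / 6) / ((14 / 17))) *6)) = -802816 / 307275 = -2.61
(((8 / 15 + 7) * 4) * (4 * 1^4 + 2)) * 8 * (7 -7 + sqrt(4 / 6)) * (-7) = -50624 * sqrt(6) / 15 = -8266.86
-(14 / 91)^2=-4 / 169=-0.02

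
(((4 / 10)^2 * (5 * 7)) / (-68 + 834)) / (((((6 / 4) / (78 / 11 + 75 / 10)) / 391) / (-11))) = -585718 / 1915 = -305.86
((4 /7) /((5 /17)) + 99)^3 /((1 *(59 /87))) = 3836632178019 /2529625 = 1516680.21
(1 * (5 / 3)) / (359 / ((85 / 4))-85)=-425 / 17367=-0.02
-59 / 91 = -0.65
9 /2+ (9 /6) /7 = 33 /7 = 4.71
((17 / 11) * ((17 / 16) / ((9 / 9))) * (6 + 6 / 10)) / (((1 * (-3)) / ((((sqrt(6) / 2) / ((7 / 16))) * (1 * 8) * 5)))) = -1156 * sqrt(6) / 7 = -404.52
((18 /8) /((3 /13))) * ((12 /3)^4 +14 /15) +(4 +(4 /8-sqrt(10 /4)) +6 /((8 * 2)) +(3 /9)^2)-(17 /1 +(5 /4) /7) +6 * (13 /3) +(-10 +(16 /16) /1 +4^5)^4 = 1061363553142.33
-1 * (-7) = 7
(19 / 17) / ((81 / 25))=475 / 1377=0.34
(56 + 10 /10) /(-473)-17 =-8098 /473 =-17.12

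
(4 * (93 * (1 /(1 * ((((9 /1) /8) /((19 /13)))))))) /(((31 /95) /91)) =134773.33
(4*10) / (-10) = -4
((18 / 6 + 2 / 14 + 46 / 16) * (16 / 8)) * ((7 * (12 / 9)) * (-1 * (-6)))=674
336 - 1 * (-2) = 338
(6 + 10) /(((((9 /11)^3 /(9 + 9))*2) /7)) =149072 /81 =1840.40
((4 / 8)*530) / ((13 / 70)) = 18550 / 13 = 1426.92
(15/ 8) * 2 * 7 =105/ 4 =26.25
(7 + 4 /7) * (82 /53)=82 /7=11.71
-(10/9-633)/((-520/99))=-62557/520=-120.30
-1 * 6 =-6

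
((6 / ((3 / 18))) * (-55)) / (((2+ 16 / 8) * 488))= -495 / 488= -1.01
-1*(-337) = 337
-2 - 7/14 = -2.50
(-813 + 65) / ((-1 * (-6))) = -374 / 3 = -124.67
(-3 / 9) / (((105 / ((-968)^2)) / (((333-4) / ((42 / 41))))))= -902822624 / 945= -955367.86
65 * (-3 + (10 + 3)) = 650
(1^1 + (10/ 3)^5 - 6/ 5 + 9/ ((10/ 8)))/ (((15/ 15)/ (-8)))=-813608/ 243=-3348.18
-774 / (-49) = 774 / 49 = 15.80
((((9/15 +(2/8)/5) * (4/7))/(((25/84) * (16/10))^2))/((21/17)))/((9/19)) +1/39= 55087/19500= 2.82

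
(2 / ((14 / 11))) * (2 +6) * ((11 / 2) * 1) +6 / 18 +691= 760.48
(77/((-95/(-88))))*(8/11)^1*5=4928/19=259.37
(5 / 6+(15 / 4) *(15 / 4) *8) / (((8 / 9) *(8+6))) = 255 / 28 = 9.11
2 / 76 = 1 / 38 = 0.03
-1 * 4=-4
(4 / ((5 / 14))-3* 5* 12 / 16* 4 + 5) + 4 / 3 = -412 / 15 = -27.47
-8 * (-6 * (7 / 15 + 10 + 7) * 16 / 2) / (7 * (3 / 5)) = 33536 / 21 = 1596.95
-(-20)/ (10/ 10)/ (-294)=-10/ 147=-0.07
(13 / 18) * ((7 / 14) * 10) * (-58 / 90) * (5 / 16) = -1885 / 2592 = -0.73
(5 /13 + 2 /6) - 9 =-323 /39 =-8.28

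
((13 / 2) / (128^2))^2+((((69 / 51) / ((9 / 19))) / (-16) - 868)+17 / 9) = -142316224355071 / 164282499072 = -866.29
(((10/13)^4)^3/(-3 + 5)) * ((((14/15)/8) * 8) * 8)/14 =800000000000/69894255367443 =0.01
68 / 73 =0.93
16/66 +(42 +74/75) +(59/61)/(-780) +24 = 175928563/2616900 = 67.23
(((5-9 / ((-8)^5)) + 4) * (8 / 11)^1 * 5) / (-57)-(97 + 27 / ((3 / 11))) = -15298189 / 77824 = -196.57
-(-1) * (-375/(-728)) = 375/728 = 0.52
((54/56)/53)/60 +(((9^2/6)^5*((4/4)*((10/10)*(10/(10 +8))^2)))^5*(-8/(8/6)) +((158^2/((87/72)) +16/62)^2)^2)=-6192599427513244292614758730373440432172656370711/20328370938033398087680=-304628415449030915656040000.00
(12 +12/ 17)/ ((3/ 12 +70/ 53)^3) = 76225024/ 23249727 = 3.28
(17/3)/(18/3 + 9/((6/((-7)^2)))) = 0.07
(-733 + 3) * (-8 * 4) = 23360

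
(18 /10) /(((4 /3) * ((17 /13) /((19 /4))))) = 6669 /1360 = 4.90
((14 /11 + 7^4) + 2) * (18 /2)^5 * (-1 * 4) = -567879601.09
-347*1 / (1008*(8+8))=-347 / 16128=-0.02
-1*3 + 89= 86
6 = 6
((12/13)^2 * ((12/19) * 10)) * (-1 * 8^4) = -70778880/3211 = -22042.63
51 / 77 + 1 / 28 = 215 / 308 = 0.70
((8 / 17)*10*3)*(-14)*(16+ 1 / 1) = -3360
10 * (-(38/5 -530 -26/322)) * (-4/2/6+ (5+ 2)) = 5607960/161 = 34832.05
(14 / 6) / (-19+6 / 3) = -7 / 51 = -0.14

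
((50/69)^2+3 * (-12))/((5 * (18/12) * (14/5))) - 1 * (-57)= 790003/14283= 55.31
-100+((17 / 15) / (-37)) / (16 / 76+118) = -124653323 / 1246530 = -100.00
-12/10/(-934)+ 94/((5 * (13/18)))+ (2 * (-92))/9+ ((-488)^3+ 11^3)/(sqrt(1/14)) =1526507/273195- 116212941 * sqrt(14) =-434829003.54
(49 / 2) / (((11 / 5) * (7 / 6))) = 105 / 11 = 9.55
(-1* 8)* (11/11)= -8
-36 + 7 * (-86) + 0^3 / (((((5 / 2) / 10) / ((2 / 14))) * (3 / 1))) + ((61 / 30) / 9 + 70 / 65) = -2234807 / 3510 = -636.70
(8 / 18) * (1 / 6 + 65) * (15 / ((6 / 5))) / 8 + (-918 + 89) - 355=-1138.75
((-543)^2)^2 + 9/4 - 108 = 347743730781/4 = 86935932695.25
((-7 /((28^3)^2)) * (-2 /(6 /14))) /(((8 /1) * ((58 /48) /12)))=3 /35650048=0.00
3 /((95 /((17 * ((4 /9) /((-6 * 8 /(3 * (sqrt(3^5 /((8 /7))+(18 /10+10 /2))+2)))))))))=-0.25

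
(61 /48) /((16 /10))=305 /384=0.79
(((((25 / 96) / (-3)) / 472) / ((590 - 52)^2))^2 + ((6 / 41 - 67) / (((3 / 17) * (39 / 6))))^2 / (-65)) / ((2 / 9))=-1493934205778167278859523230999 / 6352626711340026341495930880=-235.17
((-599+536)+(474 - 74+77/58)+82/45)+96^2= 24941551/2610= 9556.15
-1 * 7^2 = -49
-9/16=-0.56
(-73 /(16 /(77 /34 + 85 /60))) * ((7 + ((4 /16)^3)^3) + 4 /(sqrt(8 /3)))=-100600698407 /855638016 - 54823 * sqrt(6) /3264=-158.72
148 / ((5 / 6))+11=943 / 5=188.60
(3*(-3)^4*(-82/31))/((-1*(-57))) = -6642/589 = -11.28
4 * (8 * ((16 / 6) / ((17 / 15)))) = 1280 / 17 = 75.29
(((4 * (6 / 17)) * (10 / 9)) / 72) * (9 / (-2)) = -5 / 51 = -0.10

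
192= 192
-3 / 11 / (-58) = 3 / 638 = 0.00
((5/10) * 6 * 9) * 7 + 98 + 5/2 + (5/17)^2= 167381/578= 289.59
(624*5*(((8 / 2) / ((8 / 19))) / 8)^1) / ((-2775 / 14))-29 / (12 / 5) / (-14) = -554119 / 31080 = -17.83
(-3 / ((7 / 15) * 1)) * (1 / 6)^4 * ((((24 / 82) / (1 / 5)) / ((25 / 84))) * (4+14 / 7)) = -6 / 41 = -0.15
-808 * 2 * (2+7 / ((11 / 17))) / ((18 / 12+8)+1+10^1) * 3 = -1367136 / 451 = -3031.34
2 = 2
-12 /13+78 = 1002 /13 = 77.08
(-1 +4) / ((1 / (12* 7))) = 252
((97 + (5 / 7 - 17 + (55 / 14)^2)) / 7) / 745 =3769 / 204428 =0.02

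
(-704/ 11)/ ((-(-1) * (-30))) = 32/ 15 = 2.13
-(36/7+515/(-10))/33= 59/42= 1.40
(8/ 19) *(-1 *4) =-32/ 19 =-1.68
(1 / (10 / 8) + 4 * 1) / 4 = 6 / 5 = 1.20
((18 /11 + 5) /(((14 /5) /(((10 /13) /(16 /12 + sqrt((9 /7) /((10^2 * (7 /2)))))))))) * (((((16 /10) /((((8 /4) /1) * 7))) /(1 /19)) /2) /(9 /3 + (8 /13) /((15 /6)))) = 41610000 /90795199-9362250 * sqrt(2) /635566393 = 0.44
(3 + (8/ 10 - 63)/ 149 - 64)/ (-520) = 11439/ 96850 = 0.12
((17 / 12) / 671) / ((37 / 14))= 119 / 148962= 0.00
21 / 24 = 7 / 8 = 0.88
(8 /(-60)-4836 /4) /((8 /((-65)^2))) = -15325765 /24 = -638573.54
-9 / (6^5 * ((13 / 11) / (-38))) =209 / 5616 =0.04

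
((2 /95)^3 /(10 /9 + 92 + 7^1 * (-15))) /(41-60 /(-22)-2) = -88 /4678695375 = -0.00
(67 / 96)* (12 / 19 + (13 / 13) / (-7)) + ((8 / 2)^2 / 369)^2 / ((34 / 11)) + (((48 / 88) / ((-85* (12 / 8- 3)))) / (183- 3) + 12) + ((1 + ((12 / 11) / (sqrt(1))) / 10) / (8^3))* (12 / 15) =133761950780077 / 10836672739200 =12.34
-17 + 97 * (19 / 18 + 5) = 10267 / 18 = 570.39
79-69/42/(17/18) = 9194/119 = 77.26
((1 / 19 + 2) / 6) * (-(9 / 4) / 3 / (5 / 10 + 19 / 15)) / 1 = -585 / 4028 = -0.15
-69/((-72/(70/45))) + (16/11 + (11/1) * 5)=68839/1188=57.95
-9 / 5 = -1.80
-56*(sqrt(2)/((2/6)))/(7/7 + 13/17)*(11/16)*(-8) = 2618*sqrt(2)/5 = 740.48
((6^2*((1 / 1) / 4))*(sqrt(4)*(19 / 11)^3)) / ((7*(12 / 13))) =267501 / 18634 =14.36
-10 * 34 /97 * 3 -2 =-1214 /97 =-12.52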